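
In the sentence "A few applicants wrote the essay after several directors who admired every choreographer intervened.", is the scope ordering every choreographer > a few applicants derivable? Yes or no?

No

The DP *every choreographer* is contained in the relative clause *who admired every choreographer*, which is itself inside the adjunct *after several directors who admired every choreographer intervened*.
Both the relative clause and the enclosing adjunct are scope islands; QR cannot cross either.
*every choreographer* is confined to the island and cannot take scope over *a few applicants*.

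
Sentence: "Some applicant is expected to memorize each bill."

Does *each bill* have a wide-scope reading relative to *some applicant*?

Yes

Raising constructions are monoclausal for scope purposes; *each bill* is not separated from *some applicant* by any island.
QR within a single clause is free, so the lower quantifier may take scope over the higher one.
The sentence is scopally ambiguous between *some applicant* > *each bill* and *each bill* > *some applicant*.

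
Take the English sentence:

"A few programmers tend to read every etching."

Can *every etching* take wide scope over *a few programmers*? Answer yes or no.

Infinitival complements of raising predicates do not block QR; *every etching* and *a few programmers* are effectively clausemates.
No island intervenes, so both surface and inverse scope are derivable.

Yes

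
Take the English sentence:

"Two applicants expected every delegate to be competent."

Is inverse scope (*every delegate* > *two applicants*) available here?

Yes

ECM infinitives lack a CP barrier, so *every delegate* can QR over the matrix subject *two applicants*.
Clause-internal QR can adjoin the lower DP above the subject, yielding the inverse reading.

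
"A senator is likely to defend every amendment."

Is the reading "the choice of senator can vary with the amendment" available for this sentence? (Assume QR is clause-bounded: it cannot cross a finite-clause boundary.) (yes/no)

This is the *every amendment* > *a senator* reading.
Raising constructions are monoclausal for scope purposes; *every amendment* is not separated from *a senator* by any island.
QR within a single clause is free, so the lower quantifier may take scope over the higher one.
So *every amendment* > *a senator* is among the available readings.

Yes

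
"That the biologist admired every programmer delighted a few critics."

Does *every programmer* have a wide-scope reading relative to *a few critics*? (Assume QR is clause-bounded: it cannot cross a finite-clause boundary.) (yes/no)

No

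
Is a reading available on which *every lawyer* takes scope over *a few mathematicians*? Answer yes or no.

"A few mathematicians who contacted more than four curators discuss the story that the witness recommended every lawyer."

*every lawyer* occurs within the complex NP *the story that the witness recommended every lawyer*.
Noun-complement clauses are scope islands (the Complex NP Constraint): a quantifier inside one cannot scope into the matrix.
Hence only narrow scope for *every lawyer* (under *a few mathematicians*) survives.

No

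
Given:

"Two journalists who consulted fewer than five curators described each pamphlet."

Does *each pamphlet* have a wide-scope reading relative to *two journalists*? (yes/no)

Yes

The RC *who consulted fewer than five curators* is an island, but *each pamphlet* is not inside it — it is the matrix object, a clausemate of *two journalists*.
With no island boundary between them, the object can take inverse scope over the subject via ordinary QR within the clause.
Both orderings are possible: *two journalists* > *each pamphlet* and *each pamphlet* > *two journalists*.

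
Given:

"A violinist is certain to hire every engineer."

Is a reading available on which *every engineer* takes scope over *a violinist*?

Yes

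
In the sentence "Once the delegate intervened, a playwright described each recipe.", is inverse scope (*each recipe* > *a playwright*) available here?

The adjunct island is irrelevant here — *each recipe* and *a playwright* are both in the matrix clause.
With no island boundary between them, the object can take inverse scope over the subject via ordinary QR within the clause.

Yes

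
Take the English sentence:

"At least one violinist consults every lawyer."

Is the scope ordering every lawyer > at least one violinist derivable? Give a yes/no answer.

*every lawyer* is the matrix object and *at least one violinist* the matrix subject; the two are clausemates.
No island intervenes, so both surface and inverse scope are derivable.

Yes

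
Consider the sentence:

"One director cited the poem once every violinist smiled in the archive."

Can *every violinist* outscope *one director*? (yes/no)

*every violinist* is embedded in the adjunct clause *once every violinist smiled in the archive*.
Scope out of an adjunct clause is unavailable: QR respects the adjunct-island constraint.
So the wide-scope reading for *every violinist* is blocked.

No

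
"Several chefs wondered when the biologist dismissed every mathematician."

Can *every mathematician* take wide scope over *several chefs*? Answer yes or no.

Structurally, *every mathematician* is inside the embedded question *when the biologist dismissed every mathematician*.
Embedded questions are wh-islands: a quantifier inside an indirect question cannot QR into the matrix clause.
There is no licit LF on which *every mathematician* c-commands *several chefs*.

No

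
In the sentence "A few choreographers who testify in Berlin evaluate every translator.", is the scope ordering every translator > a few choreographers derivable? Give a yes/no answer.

The relative clause *who testify in Berlin* modifies *a few choreographers*, but *every translator* is not inside that relative clause — it is an argument of the matrix verb.
Since no island is crossed, the inverse ordering is licensed alongside surface scope.

Yes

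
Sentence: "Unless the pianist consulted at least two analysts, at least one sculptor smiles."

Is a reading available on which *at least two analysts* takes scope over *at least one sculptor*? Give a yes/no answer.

No

The DP *at least two analysts* is contained in the adjunct clause *unless the pianist consulted at least two analysts*.
Adjunct clauses are scope islands: a quantifier inside an adjunct cannot raise into the matrix clause.
There is no licit LF on which *at least two analysts* c-commands *at least one sculptor*.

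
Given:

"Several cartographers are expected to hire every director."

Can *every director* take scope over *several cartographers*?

Raising constructions are monoclausal for scope purposes; *every director* is not separated from *several cartographers* by any island.
QR within a single clause is free, so the lower quantifier may take scope over the higher one.
So *every director* > *several cartographers* is among the available readings.

Yes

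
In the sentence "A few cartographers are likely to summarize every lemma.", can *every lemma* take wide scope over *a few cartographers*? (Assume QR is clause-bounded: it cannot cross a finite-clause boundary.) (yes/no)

Infinitival complements of raising predicates do not block QR; *every lemma* and *a few cartographers* are effectively clausemates.
Since no island is crossed, the inverse ordering is licensed alongside surface scope.
The sentence is scopally ambiguous between *a few cartographers* > *every lemma* and *every lemma* > *a few cartographers*.

Yes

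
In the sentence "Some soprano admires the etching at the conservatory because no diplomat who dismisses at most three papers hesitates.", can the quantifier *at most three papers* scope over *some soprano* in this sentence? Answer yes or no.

No

*at most three papers* occurs within the relative clause *who dismisses at most three papers*, which is itself inside the adjunct *because no diplomat who dismisses at most three papers hesitates*.
Even if one barrier were somehow void, the other would still block QR.
*at most three papers* is confined to the island and cannot take scope over *some soprano*.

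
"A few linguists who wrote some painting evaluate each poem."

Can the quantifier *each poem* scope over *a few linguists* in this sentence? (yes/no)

Yes

Although the sentence contains a relative clause (*who wrote some painting*), *each poem* is outside it, in the matrix VP.
Ordinary QR to a clause-peripheral position gives the wide-scope LF for the lower DP.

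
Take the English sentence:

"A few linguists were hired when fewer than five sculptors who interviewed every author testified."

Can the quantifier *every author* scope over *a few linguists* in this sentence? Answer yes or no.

Structurally, *every author* is inside the relative clause *who interviewed every author*, which is itself inside the adjunct *when fewer than five sculptors who interviewed every author testified*.
Two island boundaries intervene — the relative clause and the adjunct. Either alone would block QR.
So the wide-scope reading for *every author* is blocked.

No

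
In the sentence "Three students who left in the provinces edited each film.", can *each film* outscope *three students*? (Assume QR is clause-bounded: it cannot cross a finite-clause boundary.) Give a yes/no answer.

Yes

*each film* is a matrix argument; only *three students* is modified by the relative clause *who left in the provinces*, so the RC island is irrelevant to the target quantifier.
Since no island is crossed, the inverse ordering is licensed alongside surface scope.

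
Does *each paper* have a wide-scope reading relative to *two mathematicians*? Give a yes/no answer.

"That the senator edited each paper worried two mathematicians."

Structurally, *each paper* is inside the sentential subject *that the senator edited each paper*.
Subjects — clausal subjects included — are islands for extraction, and QR is no exception.
*each paper* > *two mathematicians* would require crossing that boundary, which is illicit.

No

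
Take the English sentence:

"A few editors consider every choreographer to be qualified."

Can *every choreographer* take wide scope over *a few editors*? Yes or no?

Yes

ECM infinitives lack a CP barrier, so *every choreographer* can QR over the matrix subject *a few editors*.
Nothing blocks QR of the lower DP to a position above the higher one, so inverse scope is available.
The sentence is scopally ambiguous between *a few editors* > *every choreographer* and *every choreographer* > *a few editors*.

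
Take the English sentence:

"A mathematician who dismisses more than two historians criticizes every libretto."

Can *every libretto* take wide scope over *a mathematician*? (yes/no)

The RC *who dismisses more than two historians* is an island, but *every libretto* is not inside it — it is the matrix object, a clausemate of *a mathematician*.
Since no island is crossed, the inverse ordering is licensed alongside surface scope.

Yes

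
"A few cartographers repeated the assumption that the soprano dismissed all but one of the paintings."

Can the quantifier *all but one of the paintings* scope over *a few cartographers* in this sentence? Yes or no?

*all but one of the paintings* sits inside the complex NP *the assumption that the soprano dismissed all but one of the paintings*.
The Complex NP Constraint bars QR out of the complement clause of a noun.
There is no licit LF on which *all but one of the paintings* c-commands *a few cartographers*.

No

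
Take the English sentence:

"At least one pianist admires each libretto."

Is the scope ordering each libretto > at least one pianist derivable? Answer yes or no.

*each libretto* is the matrix object and *at least one pianist* the matrix subject; the two are clausemates.
Clause-internal QR can adjoin the lower DP above the subject, yielding the inverse reading.
So *each libretto* > *at least one pianist* is among the available readings.

Yes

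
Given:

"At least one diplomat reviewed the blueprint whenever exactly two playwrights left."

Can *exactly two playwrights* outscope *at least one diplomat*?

No

*exactly two playwrights* sits inside the adjunct clause *whenever exactly two playwrights left*.
The adjunct-island constraint bars QR out of an adverbial clause.
So *exactly two playwrights* cannot raise to a position above *at least one diplomat*.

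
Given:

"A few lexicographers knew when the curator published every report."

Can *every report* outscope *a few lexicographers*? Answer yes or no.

No

*every report* sits inside the embedded question *when the curator published every report*.
QR across an interrogative CP boundary is ruled out as a wh-island violation.
The inverse ordering *every report* > *a few lexicographers* is therefore underivable.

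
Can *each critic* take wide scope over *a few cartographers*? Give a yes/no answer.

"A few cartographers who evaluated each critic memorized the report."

No

*each critic* is embedded in the relative clause *who evaluated each critic*.
Relative clauses block scope extraction: QR cannot target a position outside the modified NP.
There is no licit LF on which *each critic* c-commands *a few cartographers*.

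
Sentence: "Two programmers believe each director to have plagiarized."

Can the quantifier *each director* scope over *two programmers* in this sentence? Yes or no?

*each director* is an ECM subject; ECM complements are not islands, and the embedded quantifier may take matrix scope.
Clause-internal QR can adjoin the lower DP above the subject, yielding the inverse reading.

Yes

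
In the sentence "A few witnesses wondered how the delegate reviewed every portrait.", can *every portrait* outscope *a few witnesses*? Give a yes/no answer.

*every portrait* occurs within the embedded question *how the delegate reviewed every portrait*.
Embedded questions are wh-islands: a quantifier inside an indirect question cannot QR into the matrix clause.
So the wide-scope reading for *every portrait* is blocked.

No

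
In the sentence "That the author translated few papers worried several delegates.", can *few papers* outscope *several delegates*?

Structurally, *few papers* is inside the sentential subject *that the author translated few papers*.
The Sentential Subject Constraint rules out raising the quantifier out of the that-clause subject.
So the wide-scope reading for *few papers* is blocked.

No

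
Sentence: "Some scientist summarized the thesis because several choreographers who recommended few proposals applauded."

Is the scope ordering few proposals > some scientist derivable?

The target quantifier *few proposals* is part of the relative clause *who recommended few proposals*, which is itself inside the adjunct *because several choreographers who recommended few proposals applauded*.
Even if one barrier were somehow void, the other would still block QR.
So *few proposals* cannot raise to a position above *some scientist*.

No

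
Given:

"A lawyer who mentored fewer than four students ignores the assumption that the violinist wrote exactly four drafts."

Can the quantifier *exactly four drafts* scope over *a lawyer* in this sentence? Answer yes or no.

No

Structurally, *exactly four drafts* is inside the complex NP *the assumption that the violinist wrote exactly four drafts*.
A that-clause complement to a noun is an island; QR cannot cross the NP boundary.
So the wide-scope reading for *exactly four drafts* is blocked.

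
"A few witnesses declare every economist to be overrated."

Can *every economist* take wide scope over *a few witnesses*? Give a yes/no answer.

Yes

*every economist* is the subject of an ECM infinitive — the infinitival complement of an ECM verb is not a scope island, so *every economist* can raise into the matrix clause.
Since no island is crossed, the inverse ordering is licensed alongside surface scope.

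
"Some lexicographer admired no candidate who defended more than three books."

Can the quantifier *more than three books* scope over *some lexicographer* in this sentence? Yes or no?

No

The target quantifier *more than three books* is part of the relative clause *who defended more than three books* modifying *no candidate*.
Relative clauses are scope islands: a quantifier cannot QR out of a relative clause to take scope in the matrix clause.
Hence only narrow scope for *more than three books* (under *some lexicographer*) survives.
(Only the surface reading survives: one fixed lexicographer with respect to all the relevant books.)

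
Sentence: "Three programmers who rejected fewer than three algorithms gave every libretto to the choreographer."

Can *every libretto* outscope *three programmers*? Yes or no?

*every libretto* is a matrix argument; only *three programmers* is modified by the relative clause *who rejected fewer than three algorithms*, so the RC island is irrelevant to the target quantifier.
Clause-internal QR can adjoin the lower DP above the subject, yielding the inverse reading.

Yes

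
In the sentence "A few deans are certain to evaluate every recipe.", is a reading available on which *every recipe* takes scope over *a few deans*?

Yes

*every recipe* is inside a raising infinitive, which is transparent to QR (no CP barrier), so it behaves as a matrix argument.
With no island boundary between them, the object can take inverse scope over the subject via ordinary QR within the clause.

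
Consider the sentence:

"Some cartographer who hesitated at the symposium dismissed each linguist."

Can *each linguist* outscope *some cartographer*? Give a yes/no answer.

Yes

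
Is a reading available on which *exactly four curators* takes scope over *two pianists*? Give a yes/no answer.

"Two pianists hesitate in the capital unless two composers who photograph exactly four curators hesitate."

The DP *exactly four curators* is contained in the relative clause *who photograph exactly four curators*, which is itself inside the adjunct *unless two composers who photograph exactly four curators hesitate*.
The quantifier would have to escape first the RC and then the adjunct — two independent island violations.
So *exactly four curators* cannot raise to a position above *two pianists*.

No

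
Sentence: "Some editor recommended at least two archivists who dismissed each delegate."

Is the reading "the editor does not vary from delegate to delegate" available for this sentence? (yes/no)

This is the *some editor* > *each delegate* reading.
Nothing needs to raise for *some editor* > *each delegate*, so no island constraint is at stake.

Yes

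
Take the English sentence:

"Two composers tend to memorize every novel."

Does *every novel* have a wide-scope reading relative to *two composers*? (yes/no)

The matrix predicate is a raising verb, whose infinitival complement is not a scope island — *every novel* can QR into the matrix clause.
Since no island is crossed, the inverse ordering is licensed alongside surface scope.

Yes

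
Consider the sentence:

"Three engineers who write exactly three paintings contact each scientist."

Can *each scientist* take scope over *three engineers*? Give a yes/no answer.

Yes

Although the sentence contains a relative clause (*who write exactly three paintings*), *each scientist* is outside it, in the matrix VP.
With no island boundary between them, the object can take inverse scope over the subject via ordinary QR within the clause.
The sentence is scopally ambiguous between *three engineers* > *each scientist* and *each scientist* > *three engineers*.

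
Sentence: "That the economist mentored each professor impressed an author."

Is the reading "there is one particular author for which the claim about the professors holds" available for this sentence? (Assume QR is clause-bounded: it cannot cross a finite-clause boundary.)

Yes

This is the *an author* > *each professor* reading.
*an author* is a matrix-clause argument and can take scope within the matrix clause over the constituent containing *each professor*, so *an author* > *each professor* needs no island-crossing movement and is available.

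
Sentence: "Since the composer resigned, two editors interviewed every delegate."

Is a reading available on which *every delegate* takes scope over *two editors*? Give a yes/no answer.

*every delegate* is a matrix argument; the adjunct is an island but the target quantifier is outside it.
Nothing blocks QR of the lower DP to a position above the higher one, so inverse scope is available.

Yes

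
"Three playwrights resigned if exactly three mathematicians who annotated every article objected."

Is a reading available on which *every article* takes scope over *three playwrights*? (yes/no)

The DP *every article* is contained in the relative clause *who annotated every article*, which is itself inside the adjunct *if exactly three mathematicians who annotated every article objected*.
Two island boundaries intervene — the relative clause and the adjunct. Either alone would block QR.
*every article* > *three playwrights* would require crossing that boundary, which is illicit.

No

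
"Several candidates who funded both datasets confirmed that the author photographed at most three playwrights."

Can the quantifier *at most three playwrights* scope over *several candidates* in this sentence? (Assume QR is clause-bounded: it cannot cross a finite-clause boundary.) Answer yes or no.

No

The DP *at most three playwrights* is contained in the finite complement clause *that the author photographed at most three playwrights*.
With QR restricted to its own tensed clause, the embedded quantifier cannot reach a matrix scope position.
Hence only narrow scope for *at most three playwrights* (under *several candidates*) survives.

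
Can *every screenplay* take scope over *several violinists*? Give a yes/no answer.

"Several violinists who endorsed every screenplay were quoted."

No

*every screenplay* occurs within the relative clause *who endorsed every screenplay*.
The relative clause forms an island for QR, so the quantifier is confined to the head noun's restrictor.
Hence only narrow scope for *every screenplay* (under *several violinists*) survives.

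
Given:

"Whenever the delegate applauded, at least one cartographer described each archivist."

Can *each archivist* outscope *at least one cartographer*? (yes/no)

Yes

Neither queried DP is inside the adjunct, so the adjunct-island constraint does not apply.
Nothing blocks QR of the lower DP to a position above the higher one, so inverse scope is available.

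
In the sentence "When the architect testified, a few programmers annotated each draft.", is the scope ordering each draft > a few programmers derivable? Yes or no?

The adjunct clause does not contain *each draft*, which is the matrix object.
With no island boundary between them, the object can take inverse scope over the subject via ordinary QR within the clause.
Both orderings are possible: *a few programmers* > *each draft* and *each draft* > *a few programmers*.

Yes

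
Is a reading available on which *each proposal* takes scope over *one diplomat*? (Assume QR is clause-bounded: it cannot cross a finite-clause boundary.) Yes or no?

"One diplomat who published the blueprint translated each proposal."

Yes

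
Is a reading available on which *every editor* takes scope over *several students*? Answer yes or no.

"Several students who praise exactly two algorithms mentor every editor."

Yes

The relative clause *who praise exactly two algorithms* modifies *several students*, but *every editor* is not inside that relative clause — it is an argument of the matrix verb.
No island intervenes, so both surface and inverse scope are derivable.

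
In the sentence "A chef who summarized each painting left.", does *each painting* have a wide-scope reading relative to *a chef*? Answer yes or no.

*each painting* is embedded in the relative clause *who summarized each painting*.
QR out of a relative clause is ruled out by the relative-clause island constraint.
*each painting* > *a chef* would require crossing that boundary, which is illicit.

No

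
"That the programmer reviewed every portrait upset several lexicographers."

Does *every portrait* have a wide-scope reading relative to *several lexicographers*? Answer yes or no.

No

The DP *every portrait* is contained in the sentential subject *that the programmer reviewed every portrait*.
Sentential subjects are islands: a quantifier inside the subject clause cannot raise over the matrix predicate.
So the wide-scope reading for *every portrait* is blocked.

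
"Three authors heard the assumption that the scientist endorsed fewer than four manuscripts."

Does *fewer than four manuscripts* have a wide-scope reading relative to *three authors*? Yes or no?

No

*fewer than four manuscripts* occurs within the complex NP *the assumption that the scientist endorsed fewer than four manuscripts*.
The Complex NP Constraint bars QR out of the complement clause of a noun.
There is no licit LF on which *fewer than four manuscripts* c-commands *three authors*.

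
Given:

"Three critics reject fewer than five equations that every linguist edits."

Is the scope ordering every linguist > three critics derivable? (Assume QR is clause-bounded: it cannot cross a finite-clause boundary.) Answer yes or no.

No

*every linguist* sits inside the relative clause *that every linguist edits* modifying *fewer than five equations*.
Relative clauses are scope islands: a quantifier cannot QR out of a relative clause to take scope in the matrix clause.
So the wide-scope reading for *every linguist* is blocked.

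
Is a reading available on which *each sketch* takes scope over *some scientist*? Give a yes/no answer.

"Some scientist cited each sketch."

Yes

*each sketch* is the matrix object and *some scientist* the matrix subject; the two are clausemates.
Since no island is crossed, the inverse ordering is licensed alongside surface scope.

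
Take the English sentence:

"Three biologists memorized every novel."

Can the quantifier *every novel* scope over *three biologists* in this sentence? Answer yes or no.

Yes

Both DPs are arguments of the same predicate; there is no clause or island boundary between them.
Clause-internal QR can adjoin the lower DP above the subject, yielding the inverse reading.
So *every novel* > *three biologists* is among the available readings.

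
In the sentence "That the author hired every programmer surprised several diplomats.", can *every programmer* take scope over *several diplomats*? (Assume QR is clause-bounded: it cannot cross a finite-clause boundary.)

No

*every programmer* occurs within the sentential subject *that the author hired every programmer*.
The subject-island constraint blocks QR out of a clausal subject.
*every programmer* is confined to the island and cannot take scope over *several diplomats*.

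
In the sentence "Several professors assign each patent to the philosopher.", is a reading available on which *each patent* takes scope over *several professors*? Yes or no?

Both DPs are arguments of the same predicate; there is no clause or island boundary between them.
Since no island is crossed, the inverse ordering is licensed alongside surface scope.
So *each patent* > *several professors* is among the available readings.

Yes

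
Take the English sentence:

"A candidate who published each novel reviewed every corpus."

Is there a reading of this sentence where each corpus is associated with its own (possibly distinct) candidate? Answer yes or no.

Yes

The paraphrase describes the scope ordering *every corpus* > *a candidate*.
*every corpus* is a matrix argument; only *a candidate* is modified by the relative clause *who published each novel*, so the RC island is irrelevant to the target quantifier.
With no island boundary between them, the object can take inverse scope over the subject via ordinary QR within the clause.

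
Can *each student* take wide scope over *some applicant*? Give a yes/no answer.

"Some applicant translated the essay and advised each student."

No

*each student* occurs within one conjunct of the coordinate structure (*advised each student*).
A quantifier cannot raise out of one conjunct of a coordination across the whole coordinate structure — the CSC applies to QR.
There is no licit LF on which *each student* c-commands *some applicant*.
(Only the surface reading survives: one fixed applicant with respect to all the relevant students.)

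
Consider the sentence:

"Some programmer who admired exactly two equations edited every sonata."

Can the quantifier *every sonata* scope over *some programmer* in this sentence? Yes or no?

*every sonata* sits in the matrix clause, not in the relative clause on *some programmer*.
With no island boundary between them, the object can take inverse scope over the subject via ordinary QR within the clause.

Yes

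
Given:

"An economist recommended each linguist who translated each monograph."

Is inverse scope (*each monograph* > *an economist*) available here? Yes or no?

No

The target quantifier *each monograph* is part of the relative clause *who translated each monograph* modifying *each linguist*.
QR out of a relative clause is ruled out by the relative-clause island constraint.
So *each monograph* cannot raise high enough to outscope *an economist*; only the surface ordering *an economist* > *each monograph* is available.
(Only the surface reading survives: one fixed economist with respect to all the relevant monographs.)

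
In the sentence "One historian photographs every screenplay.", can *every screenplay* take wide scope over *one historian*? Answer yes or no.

Yes

*every screenplay* and *one historian* are in the same minimal clause.
Nothing blocks QR of the lower DP to a position above the higher one, so inverse scope is available.
The sentence is scopally ambiguous between *one historian* > *every screenplay* and *every screenplay* > *one historian*.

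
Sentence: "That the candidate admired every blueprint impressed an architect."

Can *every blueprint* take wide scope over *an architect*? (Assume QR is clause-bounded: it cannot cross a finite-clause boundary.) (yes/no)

No

Structurally, *every blueprint* is inside the sentential subject *that the candidate admired every blueprint*.
The Sentential Subject Constraint rules out raising the quantifier out of the that-clause subject.
So *every blueprint* cannot raise to a position above *an architect*.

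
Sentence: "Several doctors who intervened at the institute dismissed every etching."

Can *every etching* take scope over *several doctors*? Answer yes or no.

Yes

*every etching* is a matrix argument; only *several doctors* is modified by the relative clause *who intervened at the institute*, so the RC island is irrelevant to the target quantifier.
Ordinary QR to a clause-peripheral position gives the wide-scope LF for the lower DP.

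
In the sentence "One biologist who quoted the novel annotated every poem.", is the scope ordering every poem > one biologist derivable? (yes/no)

*every poem* sits in the matrix clause, not in the relative clause on *one biologist*.
QR within a single clause is free, so the lower quantifier may take scope over the higher one.

Yes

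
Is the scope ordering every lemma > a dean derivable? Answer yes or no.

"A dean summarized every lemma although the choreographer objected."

Yes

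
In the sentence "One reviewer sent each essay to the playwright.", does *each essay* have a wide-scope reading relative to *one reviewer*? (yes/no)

Yes

*each essay* and *one reviewer* are in the same minimal clause.
QR within a single clause is free, so the lower quantifier may take scope over the higher one.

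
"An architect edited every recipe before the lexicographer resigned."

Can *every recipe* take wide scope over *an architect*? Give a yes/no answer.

Although there is an adjunct clause, *every recipe* is in the main clause, not inside the adjunct.
Nothing blocks QR of the lower DP to a position above the higher one, so inverse scope is available.

Yes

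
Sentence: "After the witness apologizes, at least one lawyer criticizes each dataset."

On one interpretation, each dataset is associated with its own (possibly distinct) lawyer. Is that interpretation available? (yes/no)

The paraphrase describes the scope ordering *each dataset* > *at least one lawyer*.
*each dataset* is a matrix argument; the adjunct is an island but the target quantifier is outside it.
Since no island is crossed, the inverse ordering is licensed alongside surface scope.

Yes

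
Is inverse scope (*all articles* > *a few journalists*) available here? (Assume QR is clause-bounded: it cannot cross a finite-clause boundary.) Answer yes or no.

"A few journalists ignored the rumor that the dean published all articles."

*all articles* is embedded in the complex NP *the rumor that the dean published all articles*.
Since the clause is the complement of a nominal head, the CNPC blocks scope extraction.
The inverse ordering *all articles* > *a few journalists* is therefore underivable.

No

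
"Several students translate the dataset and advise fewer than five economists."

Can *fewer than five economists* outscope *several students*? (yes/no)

No

The DP *fewer than five economists* is contained in one conjunct of the coordinate structure (*advise fewer than five economists*).
Asymmetric QR out of one conjunct violates the Coordinate Structure Constraint.
*fewer than five economists* > *several students* would require crossing that boundary, which is illicit.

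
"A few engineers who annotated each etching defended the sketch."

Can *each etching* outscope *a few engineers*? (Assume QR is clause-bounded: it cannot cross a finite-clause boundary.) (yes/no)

No

The DP *each etching* is contained in the relative clause *who annotated each etching*.
The relative clause forms an island for QR, so the quantifier is confined to the head noun's restrictor.
*each etching* is confined to the island and cannot take scope over *a few engineers*.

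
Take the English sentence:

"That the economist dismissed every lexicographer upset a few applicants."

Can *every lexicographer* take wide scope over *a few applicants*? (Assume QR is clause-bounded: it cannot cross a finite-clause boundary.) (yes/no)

*every lexicographer* sits inside the sentential subject *that the economist dismissed every lexicographer*.
The Sentential Subject Constraint rules out raising the quantifier out of the that-clause subject.
There is no licit LF on which *every lexicographer* c-commands *a few applicants*.

No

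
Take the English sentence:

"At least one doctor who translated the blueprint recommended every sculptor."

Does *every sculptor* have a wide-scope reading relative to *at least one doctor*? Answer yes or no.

Yes

The relative clause *who translated the blueprint* modifies *at least one doctor*, but *every sculptor* is not inside that relative clause — it is an argument of the matrix verb.
Ordinary QR to a clause-peripheral position gives the wide-scope LF for the lower DP.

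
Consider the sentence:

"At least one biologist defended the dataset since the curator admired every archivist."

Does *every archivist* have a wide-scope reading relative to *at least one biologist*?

The target quantifier *every archivist* is part of the adjunct clause *since the curator admired every archivist*.
Adverbial clauses are not L-marked, so they are barriers for QR — the quantifier cannot escape the adjunct.
*every archivist* > *at least one biologist* would require crossing that boundary, which is illicit.

No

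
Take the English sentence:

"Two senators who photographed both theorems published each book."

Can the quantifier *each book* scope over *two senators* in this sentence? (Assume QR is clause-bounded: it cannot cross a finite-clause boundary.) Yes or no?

Yes

Although the sentence contains a relative clause (*who photographed both theorems*), *each book* is outside it, in the matrix VP.
Nothing blocks QR of the lower DP to a position above the higher one, so inverse scope is available.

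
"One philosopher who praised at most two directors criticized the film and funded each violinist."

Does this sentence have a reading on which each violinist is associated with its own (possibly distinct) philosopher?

No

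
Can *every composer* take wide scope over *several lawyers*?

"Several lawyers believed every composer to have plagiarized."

Yes

This is an ECM construction: *every composer* is the infinitival subject, Case-marked by the matrix verb, and the infinitive is transparent for QR.
QR within a single clause is free, so the lower quantifier may take scope over the higher one.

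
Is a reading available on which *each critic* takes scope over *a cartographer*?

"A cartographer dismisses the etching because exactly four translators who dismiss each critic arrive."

No

*each critic* is embedded in the relative clause *who dismiss each critic*, which is itself inside the adjunct *because exactly four translators who dismiss each critic arrive*.
Even if one barrier were somehow void, the other would still block QR.
The inverse ordering *each critic* > *a cartographer* is therefore underivable.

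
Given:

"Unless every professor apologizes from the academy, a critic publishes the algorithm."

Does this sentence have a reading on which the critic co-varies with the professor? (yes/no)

That reading corresponds to *every professor* > *a critic*.
*every professor* occurs within the adjunct clause *unless every professor apologizes from the academy*.
Adjuncts are opaque for quantifier raising; a quantifier in an adjunct stays inside it.
There is no licit LF on which *every professor* c-commands *a critic*.

No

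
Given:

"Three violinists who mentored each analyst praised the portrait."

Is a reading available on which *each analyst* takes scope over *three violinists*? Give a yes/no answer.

*each analyst* sits inside the relative clause *who mentored each analyst*.
Quantifiers inside a relative clause are trapped there; the RC boundary blocks QR.
Hence only narrow scope for *each analyst* (under *three violinists*) survives.

No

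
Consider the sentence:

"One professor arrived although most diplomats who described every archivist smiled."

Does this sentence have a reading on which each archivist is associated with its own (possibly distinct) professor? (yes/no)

No

This is the *every archivist* > *one professor* reading.
Structurally, *every archivist* is inside the relative clause *who described every archivist*, which is itself inside the adjunct *although most diplomats who described every archivist smiled*.
Nested islands: the RC island is itself inside an adjunct island, so wide scope is doubly excluded.
*every archivist* > *one professor* would require crossing that boundary, which is illicit.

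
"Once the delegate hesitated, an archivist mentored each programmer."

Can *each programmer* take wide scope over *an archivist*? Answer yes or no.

Yes

Although there is an adjunct clause, *each programmer* is in the main clause, not inside the adjunct.
Ordinary QR to a clause-peripheral position gives the wide-scope LF for the lower DP.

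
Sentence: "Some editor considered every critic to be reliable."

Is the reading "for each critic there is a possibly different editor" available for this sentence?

This is the *every critic* > *some editor* reading.
ECM infinitives lack a CP barrier, so *every critic* can QR over the matrix subject *some editor*.
QR within a single clause is free, so the lower quantifier may take scope over the higher one.
The sentence is scopally ambiguous between *some editor* > *every critic* and *every critic* > *some editor*.

Yes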